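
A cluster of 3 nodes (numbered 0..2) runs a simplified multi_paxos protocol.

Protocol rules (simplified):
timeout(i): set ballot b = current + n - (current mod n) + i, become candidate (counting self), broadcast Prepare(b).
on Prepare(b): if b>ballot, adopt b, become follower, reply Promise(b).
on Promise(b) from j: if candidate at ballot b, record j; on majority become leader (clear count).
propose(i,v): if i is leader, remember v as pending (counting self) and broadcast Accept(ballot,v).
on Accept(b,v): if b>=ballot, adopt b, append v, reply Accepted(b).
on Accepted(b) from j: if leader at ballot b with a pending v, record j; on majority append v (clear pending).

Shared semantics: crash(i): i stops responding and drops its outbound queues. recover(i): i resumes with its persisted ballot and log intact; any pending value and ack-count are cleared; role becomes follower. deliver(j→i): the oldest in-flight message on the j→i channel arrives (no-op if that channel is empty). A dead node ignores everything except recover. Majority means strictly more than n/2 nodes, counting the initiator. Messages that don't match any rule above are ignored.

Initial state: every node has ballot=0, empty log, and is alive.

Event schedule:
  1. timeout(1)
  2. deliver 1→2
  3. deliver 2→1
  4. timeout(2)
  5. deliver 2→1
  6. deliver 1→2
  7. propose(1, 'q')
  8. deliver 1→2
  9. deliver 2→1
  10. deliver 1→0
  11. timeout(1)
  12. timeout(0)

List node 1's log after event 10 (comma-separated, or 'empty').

after 1 — timeout(1): n1:cand/b4/[-]
after 2 — deliver 1→2: n2:foll/b4/[-]
after 3 — deliver 2→1: n1:lead/b4/[-]
after 4 — timeout(2): n2:cand/b8/[-]
after 5 — deliver 2→1: n1:foll/b8/[-]
after 6 — deliver 1→2: n2:lead/b8/[-]
after 7 — propose(1,'q'): ·
after 8 — deliver 1→2: ·
after 9 — deliver 2→1: ·
after 10 — deliver 1→0: n0:foll/b4/[-]

empty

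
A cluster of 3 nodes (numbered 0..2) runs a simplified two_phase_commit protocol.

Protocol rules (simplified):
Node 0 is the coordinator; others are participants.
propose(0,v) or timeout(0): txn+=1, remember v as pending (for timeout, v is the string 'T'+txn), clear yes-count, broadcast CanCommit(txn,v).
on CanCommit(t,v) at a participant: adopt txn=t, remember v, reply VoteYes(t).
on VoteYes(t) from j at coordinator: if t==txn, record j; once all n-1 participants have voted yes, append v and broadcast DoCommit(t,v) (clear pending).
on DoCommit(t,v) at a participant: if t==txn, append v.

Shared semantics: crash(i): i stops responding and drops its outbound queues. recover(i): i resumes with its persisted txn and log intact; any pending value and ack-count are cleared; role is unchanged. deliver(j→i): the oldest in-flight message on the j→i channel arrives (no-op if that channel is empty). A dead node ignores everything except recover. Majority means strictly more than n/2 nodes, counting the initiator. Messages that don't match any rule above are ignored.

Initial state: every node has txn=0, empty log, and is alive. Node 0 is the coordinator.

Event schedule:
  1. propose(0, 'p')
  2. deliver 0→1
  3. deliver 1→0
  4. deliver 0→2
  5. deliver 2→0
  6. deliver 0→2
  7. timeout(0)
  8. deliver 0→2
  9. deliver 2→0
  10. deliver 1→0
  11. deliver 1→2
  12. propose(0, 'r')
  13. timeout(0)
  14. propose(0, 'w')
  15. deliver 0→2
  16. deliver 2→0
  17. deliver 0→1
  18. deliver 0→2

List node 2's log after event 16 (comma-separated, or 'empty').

1. propose(0,'p'):  <0:coor t1 ->
2. deliver 0→1:  <1:part t1 ->
3. deliver 1→0:  nop
4. deliver 0→2:  <2:part t1 ->
5. deliver 2→0:  <0:coor t1 p>
6. deliver 0→2:  <2:part t1 p>
7. timeout(0):  <0:coor t2 p>
8. deliver 0→2:  <2:part t2 p>
9. deliver 2→0:  nop
10. deliver 1→0:  nop
11. deliver 1→2:  nop
12. propose(0,'r'):  <0:coor t3 p>
13. timeout(0):  <0:coor t4 p>
14. propose(0,'w'):  <0:coor t5 p>
15. deliver 0→2:  <2:part t3 p>
16. deliver 2→0:  nop

p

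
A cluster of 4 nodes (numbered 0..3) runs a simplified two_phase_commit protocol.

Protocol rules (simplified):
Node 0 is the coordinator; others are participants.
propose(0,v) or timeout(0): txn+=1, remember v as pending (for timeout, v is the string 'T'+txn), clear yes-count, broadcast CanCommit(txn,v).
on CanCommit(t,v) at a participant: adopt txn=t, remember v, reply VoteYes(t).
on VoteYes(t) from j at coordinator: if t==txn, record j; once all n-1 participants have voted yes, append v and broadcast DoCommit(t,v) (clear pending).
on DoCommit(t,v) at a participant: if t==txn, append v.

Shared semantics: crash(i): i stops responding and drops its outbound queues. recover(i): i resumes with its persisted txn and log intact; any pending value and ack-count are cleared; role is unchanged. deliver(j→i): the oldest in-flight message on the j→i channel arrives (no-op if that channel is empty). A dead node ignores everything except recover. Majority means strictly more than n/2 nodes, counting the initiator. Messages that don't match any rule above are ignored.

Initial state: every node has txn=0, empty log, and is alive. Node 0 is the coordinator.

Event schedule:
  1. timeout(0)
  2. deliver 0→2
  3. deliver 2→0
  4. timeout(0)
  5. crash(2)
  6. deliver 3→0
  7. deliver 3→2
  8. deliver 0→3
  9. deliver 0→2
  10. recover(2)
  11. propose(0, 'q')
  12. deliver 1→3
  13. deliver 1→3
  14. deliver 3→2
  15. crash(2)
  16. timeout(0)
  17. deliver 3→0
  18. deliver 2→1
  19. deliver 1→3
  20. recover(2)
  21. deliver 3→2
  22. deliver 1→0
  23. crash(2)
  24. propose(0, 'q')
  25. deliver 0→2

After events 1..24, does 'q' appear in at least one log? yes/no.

no

1. timeout(0):  <0:coor t1 ->
2. deliver 0→2:  <2:part t1 ->
3. deliver 2→0:  nop
4. timeout(0):  <0:coor t2 ->
5. crash(2):  <2:✗part t1 ->
6. deliver 3→0:  nop
7. deliver 3→2:  nop
8. deliver 0→3:  <3:part t1 ->
9. deliver 0→2:  nop
10. recover(2):  <2:part t1 ->
11. propose(0,'q'):  <0:coor t3 ->
12. deliver 1→3:  nop
13. deliver 1→3:  nop
14. deliver 3→2:  nop
15. crash(2):  <2:✗part t1 ->
16. timeout(0):  <0:coor t4 ->
17. deliver 3→0:  nop
18. deliver 2→1:  nop
19. deliver 1→3:  nop
20. recover(2):  <2:part t1 ->
21. deliver 3→2:  nop
22. deliver 1→0:  nop
23. crash(2):  <2:✗part t1 ->
24. propose(0,'q'):  <0:coor t5 ->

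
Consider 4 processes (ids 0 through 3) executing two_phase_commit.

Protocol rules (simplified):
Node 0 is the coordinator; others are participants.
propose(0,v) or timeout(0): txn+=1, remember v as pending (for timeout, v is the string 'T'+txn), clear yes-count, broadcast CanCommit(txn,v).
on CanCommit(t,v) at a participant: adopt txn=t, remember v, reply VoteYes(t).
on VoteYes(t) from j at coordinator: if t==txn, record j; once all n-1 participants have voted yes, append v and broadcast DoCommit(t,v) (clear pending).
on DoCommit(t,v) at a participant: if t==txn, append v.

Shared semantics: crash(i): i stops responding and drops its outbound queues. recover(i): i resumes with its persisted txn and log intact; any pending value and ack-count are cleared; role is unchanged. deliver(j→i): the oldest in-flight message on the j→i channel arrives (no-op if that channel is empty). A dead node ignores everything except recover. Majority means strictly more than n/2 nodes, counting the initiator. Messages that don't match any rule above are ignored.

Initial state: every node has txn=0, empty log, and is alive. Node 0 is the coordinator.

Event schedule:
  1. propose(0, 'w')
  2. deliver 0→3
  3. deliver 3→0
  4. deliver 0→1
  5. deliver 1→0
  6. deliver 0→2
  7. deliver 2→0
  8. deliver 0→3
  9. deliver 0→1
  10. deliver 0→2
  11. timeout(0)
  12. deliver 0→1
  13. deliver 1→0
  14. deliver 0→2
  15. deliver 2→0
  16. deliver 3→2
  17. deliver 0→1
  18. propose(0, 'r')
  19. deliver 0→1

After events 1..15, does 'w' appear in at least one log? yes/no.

yes

[1] propose(0,'w') → N0(coor t1 [-])
[2] deliver 0→3 → N3(part t1 [-])
[3] deliver 3→0 → ∅
[4] deliver 0→1 → N1(part t1 [-])
[5] deliver 1→0 → ∅
[6] deliver 0→2 → N2(part t1 [-])
[7] deliver 2→0 → N0(coor t1 [w])
[8] deliver 0→3 → N3(part t1 [w])
[9] deliver 0→1 → N1(part t1 [w])
[10] deliver 0→2 → N2(part t1 [w])
[11] timeout(0) → N0(coor t2 [w])
[12] deliver 0→1 → N1(part t2 [w])
[13] deliver 1→0 → ∅
[14] deliver 0→2 → N2(part t2 [w])
[15] deliver 2→0 → ∅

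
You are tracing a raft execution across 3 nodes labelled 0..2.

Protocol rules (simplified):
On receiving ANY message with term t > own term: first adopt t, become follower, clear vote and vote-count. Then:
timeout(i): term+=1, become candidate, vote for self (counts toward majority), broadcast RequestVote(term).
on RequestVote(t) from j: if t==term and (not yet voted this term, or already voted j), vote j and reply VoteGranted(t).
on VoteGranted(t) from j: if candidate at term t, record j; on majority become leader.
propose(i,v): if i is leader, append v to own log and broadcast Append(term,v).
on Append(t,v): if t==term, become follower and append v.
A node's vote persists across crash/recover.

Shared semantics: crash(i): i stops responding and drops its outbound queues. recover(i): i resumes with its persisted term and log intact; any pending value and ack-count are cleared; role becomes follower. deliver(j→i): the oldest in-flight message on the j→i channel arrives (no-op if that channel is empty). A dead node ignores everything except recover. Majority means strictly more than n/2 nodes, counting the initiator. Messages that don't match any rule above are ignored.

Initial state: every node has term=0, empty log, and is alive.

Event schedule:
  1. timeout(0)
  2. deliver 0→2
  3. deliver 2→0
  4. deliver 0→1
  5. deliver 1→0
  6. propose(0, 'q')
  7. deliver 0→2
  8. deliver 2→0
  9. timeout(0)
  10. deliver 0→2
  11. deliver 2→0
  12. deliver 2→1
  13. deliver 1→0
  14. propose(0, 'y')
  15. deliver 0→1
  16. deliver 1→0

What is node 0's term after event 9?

1. timeout(0):  <0:cand t1 ->
2. deliver 0→2:  <2:foll t1 ->
3. deliver 2→0:  <0:lead t1 ->
4. deliver 0→1:  <1:foll t1 ->
5. deliver 1→0:  nop
6. propose(0,'q'):  <0:lead t1 q>
7. deliver 0→2:  <2:foll t1 q>
8. deliver 2→0:  nop
9. timeout(0):  <0:cand t2 q>

2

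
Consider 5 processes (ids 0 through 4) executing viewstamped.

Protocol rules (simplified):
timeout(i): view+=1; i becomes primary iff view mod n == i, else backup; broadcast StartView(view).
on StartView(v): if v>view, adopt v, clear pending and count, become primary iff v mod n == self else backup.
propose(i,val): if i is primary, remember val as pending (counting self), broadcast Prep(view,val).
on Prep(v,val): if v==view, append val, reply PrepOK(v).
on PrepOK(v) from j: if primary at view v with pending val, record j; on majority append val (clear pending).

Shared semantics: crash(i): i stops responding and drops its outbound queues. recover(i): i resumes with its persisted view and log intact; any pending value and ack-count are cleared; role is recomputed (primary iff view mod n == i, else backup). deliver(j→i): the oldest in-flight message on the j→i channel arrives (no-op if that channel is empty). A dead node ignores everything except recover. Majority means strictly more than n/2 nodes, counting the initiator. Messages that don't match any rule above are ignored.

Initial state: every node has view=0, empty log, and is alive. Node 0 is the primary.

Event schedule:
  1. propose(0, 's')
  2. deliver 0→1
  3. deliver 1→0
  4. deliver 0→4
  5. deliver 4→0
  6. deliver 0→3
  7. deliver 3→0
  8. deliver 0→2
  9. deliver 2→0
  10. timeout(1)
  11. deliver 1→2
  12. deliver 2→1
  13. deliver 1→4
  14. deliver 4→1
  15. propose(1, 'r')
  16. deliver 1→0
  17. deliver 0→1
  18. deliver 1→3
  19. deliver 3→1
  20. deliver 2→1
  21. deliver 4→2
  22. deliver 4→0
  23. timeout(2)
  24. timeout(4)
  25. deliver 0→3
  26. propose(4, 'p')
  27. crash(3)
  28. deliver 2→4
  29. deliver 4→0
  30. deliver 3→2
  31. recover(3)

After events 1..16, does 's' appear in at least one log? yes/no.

yes

e1 propose(0,'s'): ·
e2 deliver 0→1: 1[back,v=0,s]
e3 deliver 1→0: ·
e4 deliver 0→4: 4[back,v=0,s]
e5 deliver 4→0: 0[prim,v=0,s]
e6 deliver 0→3: 3[back,v=0,s]
e7 deliver 3→0: ·
e8 deliver 0→2: 2[back,v=0,s]
e9 deliver 2→0: ·
e10 timeout(1): 1[prim,v=1,s]
e11 deliver 1→2: 2[back,v=1,s]
e12 deliver 2→1: ·
e13 deliver 1→4: 4[back,v=1,s]
e14 deliver 4→1: ·
e15 propose(1,'r'): ·
e16 deliver 1→0: 0[back,v=1,s]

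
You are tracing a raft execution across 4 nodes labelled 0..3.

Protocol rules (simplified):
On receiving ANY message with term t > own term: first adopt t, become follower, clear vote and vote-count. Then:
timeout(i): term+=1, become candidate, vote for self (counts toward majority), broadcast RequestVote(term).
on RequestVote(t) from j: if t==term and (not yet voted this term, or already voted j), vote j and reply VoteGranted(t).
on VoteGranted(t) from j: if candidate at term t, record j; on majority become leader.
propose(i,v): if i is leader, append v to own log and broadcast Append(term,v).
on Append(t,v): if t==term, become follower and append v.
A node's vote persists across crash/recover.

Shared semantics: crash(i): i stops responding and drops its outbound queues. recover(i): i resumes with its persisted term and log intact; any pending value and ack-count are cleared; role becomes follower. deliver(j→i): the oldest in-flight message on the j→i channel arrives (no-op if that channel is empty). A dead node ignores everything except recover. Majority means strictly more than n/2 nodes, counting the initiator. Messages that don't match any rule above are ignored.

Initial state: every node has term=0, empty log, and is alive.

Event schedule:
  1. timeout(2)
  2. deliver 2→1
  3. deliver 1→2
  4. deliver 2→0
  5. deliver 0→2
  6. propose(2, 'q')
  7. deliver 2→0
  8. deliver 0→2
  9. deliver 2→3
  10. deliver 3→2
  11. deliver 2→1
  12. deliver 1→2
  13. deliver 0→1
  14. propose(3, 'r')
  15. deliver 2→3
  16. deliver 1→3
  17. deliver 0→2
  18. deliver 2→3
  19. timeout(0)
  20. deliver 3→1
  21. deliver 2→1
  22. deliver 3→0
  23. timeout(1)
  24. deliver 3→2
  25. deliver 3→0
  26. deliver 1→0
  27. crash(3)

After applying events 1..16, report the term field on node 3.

1

e1 timeout(2): 2[cand,t=1,-]
e2 deliver 2→1: 1[foll,t=1,-]
e3 deliver 1→2: ·
e4 deliver 2→0: 0[foll,t=1,-]
e5 deliver 0→2: 2[lead,t=1,-]
e6 propose(2,'q'): 2[lead,t=1,q]
e7 deliver 2→0: 0[foll,t=1,q]
e8 deliver 0→2: ·
e9 deliver 2→3: 3[foll,t=1,-]
e10 deliver 3→2: ·
e11 deliver 2→1: 1[foll,t=1,q]
e12 deliver 1→2: ·
e13 deliver 0→1: ·
e14 propose(3,'r'): ·
e15 deliver 2→3: 3[foll,t=1,q]
e16 deliver 1→3: ·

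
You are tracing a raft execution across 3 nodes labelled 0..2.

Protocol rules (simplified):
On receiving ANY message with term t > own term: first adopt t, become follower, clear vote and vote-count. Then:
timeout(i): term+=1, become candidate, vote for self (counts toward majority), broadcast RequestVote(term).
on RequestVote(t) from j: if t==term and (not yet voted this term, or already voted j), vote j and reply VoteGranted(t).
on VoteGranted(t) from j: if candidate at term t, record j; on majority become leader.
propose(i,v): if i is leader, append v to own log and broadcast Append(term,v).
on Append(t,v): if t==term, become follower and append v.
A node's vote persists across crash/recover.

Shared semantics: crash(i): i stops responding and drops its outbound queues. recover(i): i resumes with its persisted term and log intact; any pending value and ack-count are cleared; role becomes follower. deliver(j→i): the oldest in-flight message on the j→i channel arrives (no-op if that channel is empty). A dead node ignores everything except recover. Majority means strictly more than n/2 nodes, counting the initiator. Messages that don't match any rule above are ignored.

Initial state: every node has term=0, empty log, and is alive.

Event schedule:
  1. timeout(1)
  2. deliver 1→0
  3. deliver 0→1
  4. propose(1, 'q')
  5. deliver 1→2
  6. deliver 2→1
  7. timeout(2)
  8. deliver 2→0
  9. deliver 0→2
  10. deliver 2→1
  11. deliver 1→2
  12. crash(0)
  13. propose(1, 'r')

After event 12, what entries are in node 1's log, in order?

q

e1 timeout(1): 1[cand,t=1,-]
e2 deliver 1→0: 0[foll,t=1,-]
e3 deliver 0→1: 1[lead,t=1,-]
e4 propose(1,'q'): 1[lead,t=1,q]
e5 deliver 1→2: 2[foll,t=1,-]
e6 deliver 2→1: ·
e7 timeout(2): 2[cand,t=2,-]
e8 deliver 2→0: 0[foll,t=2,-]
e9 deliver 0→2: 2[lead,t=2,-]
e10 deliver 2→1: 1[foll,t=2,q]
e11 deliver 1→2: ·
e12 crash(0): 0[✗foll,t=2,-]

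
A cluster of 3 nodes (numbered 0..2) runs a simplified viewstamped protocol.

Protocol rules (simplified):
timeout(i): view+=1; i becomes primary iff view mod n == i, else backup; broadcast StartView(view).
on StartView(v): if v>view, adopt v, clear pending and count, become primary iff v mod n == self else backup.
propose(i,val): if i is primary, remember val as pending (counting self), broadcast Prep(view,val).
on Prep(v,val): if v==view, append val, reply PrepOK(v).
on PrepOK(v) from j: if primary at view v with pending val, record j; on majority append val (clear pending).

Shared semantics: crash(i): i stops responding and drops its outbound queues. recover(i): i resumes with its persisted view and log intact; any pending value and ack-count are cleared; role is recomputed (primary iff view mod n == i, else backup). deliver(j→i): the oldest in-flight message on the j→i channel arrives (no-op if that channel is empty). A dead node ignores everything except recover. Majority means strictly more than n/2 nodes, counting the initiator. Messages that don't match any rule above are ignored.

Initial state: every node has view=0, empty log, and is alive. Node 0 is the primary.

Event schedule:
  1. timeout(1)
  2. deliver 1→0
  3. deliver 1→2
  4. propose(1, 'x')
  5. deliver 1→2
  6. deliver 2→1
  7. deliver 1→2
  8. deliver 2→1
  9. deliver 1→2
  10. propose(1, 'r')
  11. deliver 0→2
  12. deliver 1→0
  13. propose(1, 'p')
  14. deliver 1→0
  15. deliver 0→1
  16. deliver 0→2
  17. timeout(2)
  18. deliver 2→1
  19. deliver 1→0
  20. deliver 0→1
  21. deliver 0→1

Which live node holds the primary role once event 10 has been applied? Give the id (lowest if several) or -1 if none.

step 1 timeout(1): 1={prim,v=1,log=-}
step 2 deliver 1→0: 0={back,v=1,log=-}
step 3 deliver 1→2: 2={back,v=1,log=-}
step 4 propose(1,'x'): —
step 5 deliver 1→2: 2={back,v=1,log=x}
step 6 deliver 2→1: 1={prim,v=1,log=x}
step 7 deliver 1→2: —
step 8 deliver 2→1: —
step 9 deliver 1→2: —
step 10 propose(1,'r'): —

1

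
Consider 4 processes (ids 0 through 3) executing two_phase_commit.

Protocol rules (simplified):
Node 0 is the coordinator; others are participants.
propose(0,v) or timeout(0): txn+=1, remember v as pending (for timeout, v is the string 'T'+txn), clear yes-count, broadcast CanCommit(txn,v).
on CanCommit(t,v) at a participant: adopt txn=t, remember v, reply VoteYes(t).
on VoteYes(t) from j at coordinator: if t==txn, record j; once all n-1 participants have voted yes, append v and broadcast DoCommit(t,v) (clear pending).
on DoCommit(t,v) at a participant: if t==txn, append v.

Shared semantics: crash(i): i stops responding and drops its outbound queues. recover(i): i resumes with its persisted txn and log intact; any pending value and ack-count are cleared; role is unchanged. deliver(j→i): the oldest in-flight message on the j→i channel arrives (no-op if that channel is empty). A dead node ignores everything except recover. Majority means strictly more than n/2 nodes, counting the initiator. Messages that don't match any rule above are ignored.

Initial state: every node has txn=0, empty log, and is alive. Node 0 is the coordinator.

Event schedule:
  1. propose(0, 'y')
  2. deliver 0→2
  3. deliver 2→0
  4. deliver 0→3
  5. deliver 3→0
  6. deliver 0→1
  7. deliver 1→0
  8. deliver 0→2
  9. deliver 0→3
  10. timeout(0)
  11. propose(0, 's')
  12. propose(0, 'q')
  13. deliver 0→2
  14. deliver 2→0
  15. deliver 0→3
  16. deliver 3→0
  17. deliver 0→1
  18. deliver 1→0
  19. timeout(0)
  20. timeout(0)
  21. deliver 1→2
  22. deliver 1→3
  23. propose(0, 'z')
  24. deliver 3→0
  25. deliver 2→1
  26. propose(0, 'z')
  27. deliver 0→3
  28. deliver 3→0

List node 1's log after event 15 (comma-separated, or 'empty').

empty

after 1 — propose(0,'y'): n0:coor/t1/[-]
after 2 — deliver 0→2: n2:part/t1/[-]
after 3 — deliver 2→0: ·
after 4 — deliver 0→3: n3:part/t1/[-]
after 5 — deliver 3→0: ·
after 6 — deliver 0→1: n1:part/t1/[-]
after 7 — deliver 1→0: n0:coor/t1/[y]
after 8 — deliver 0→2: n2:part/t1/[y]
after 9 — deliver 0→3: n3:part/t1/[y]
after 10 — timeout(0): n0:coor/t2/[y]
after 11 — propose(0,'s'): n0:coor/t3/[y]
after 12 — propose(0,'q'): n0:coor/t4/[y]
after 13 — deliver 0→2: n2:part/t2/[y]
after 14 — deliver 2→0: ·
after 15 — deliver 0→3: n3:part/t2/[y]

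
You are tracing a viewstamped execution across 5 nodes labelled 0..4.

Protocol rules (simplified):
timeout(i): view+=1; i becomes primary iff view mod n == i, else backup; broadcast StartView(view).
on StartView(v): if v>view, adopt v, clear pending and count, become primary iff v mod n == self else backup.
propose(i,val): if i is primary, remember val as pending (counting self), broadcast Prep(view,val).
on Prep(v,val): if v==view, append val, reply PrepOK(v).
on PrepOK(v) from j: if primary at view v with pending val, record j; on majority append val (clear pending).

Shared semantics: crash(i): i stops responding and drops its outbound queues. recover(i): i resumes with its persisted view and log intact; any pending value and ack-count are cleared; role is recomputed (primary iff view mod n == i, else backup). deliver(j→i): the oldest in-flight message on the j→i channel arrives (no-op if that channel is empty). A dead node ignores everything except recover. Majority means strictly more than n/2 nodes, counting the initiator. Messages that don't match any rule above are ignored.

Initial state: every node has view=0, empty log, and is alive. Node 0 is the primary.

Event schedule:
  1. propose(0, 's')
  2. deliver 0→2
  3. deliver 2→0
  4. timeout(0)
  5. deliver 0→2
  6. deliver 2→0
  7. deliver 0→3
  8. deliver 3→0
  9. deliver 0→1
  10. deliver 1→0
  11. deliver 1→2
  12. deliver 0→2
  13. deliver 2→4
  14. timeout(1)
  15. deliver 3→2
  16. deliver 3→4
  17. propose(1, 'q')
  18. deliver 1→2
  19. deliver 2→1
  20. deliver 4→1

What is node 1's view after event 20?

e1 propose(0,'s'): ·
e2 deliver 0→2: 2[back,v=0,s]
e3 deliver 2→0: ·
e4 timeout(0): 0[back,v=1,-]
e5 deliver 0→2: 2[back,v=1,s]
e6 deliver 2→0: ·
e7 deliver 0→3: 3[back,v=0,s]
e8 deliver 3→0: ·
e9 deliver 0→1: 1[back,v=0,s]
e10 deliver 1→0: ·
e11 deliver 1→2: ·
e12 deliver 0→2: ·
e13 deliver 2→4: ·
e14 timeout(1): 1[prim,v=1,s]
e15 deliver 3→2: ·
e16 deliver 3→4: ·
e17 propose(1,'q'): ·
e18 deliver 1→2: ·
e19 deliver 2→1: ·
e20 deliver 4→1: ·

1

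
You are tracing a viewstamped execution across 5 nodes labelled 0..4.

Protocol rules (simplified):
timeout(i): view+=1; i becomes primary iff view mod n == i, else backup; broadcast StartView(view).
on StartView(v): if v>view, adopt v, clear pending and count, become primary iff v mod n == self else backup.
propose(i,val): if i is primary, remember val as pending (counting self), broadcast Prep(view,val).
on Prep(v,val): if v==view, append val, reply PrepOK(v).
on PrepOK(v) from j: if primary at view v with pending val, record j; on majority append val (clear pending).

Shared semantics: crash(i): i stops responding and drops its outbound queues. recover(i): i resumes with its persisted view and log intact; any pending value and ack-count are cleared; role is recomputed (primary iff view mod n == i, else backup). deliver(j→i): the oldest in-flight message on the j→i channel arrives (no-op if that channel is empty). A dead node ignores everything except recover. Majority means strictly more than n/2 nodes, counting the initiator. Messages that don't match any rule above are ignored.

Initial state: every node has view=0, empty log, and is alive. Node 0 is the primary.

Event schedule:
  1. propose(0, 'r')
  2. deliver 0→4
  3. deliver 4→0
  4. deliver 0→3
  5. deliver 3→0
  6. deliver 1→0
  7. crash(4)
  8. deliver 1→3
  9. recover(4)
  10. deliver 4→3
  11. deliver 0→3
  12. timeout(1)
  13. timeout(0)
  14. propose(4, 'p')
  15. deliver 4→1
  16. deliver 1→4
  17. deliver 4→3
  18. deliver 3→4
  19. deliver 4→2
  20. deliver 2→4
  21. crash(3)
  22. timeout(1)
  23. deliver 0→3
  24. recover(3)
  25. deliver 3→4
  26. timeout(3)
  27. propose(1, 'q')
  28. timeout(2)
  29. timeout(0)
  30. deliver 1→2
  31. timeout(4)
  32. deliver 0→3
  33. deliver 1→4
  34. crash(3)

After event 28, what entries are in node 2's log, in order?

empty

after 1 — propose(0,'r'): ·
after 2 — deliver 0→4: n4:back/v0/[r]
after 3 — deliver 4→0: ·
after 4 — deliver 0→3: n3:back/v0/[r]
after 5 — deliver 3→0: n0:prim/v0/[r]
after 6 — deliver 1→0: ·
after 7 — crash(4): n4:✗back/v0/[r]
after 8 — deliver 1→3: ·
after 9 — recover(4): n4:back/v0/[r]
after 10 — deliver 4→3: ·
after 11 — deliver 0→3: ·
after 12 — timeout(1): n1:prim/v1/[-]
after 13 — timeout(0): n0:back/v1/[r]
after 14 — propose(4,'p'): ·
after 15 — deliver 4→1: ·
after 16 — deliver 1→4: n4:back/v1/[r]
after 17 — deliver 4→3: ·
after 18 — deliver 3→4: ·
after 19 — deliver 4→2: ·
after 20 — deliver 2→4: ·
after 21 — crash(3): n3:✗back/v0/[r]
after 22 — timeout(1): n1:back/v2/[-]
after 23 — deliver 0→3: ·
after 24 — recover(3): n3:back/v0/[r]
after 25 — deliver 3→4: ·
after 26 — timeout(3): n3:back/v1/[r]
after 27 — propose(1,'q'): ·
after 28 — timeout(2): n2:back/v1/[-]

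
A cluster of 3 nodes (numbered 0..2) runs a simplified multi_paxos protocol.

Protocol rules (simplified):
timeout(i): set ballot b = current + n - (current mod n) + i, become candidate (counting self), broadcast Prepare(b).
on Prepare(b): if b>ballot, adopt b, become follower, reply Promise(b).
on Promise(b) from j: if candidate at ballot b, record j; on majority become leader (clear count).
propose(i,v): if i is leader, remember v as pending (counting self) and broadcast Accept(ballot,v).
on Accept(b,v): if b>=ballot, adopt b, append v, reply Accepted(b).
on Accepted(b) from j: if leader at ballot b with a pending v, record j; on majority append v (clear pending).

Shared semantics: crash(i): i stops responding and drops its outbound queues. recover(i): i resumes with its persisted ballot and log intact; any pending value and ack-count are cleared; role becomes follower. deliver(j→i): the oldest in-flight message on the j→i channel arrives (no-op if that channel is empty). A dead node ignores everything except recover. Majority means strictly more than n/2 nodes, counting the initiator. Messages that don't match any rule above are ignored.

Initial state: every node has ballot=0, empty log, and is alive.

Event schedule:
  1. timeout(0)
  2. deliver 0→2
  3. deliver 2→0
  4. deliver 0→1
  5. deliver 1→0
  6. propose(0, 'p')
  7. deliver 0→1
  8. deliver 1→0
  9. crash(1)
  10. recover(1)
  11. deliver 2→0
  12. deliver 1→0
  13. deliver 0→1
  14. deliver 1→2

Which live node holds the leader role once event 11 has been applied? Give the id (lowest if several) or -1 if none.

after 1 — timeout(0): n0:cand/b3/[-]
after 2 — deliver 0→2: n2:foll/b3/[-]
after 3 — deliver 2→0: n0:lead/b3/[-]
after 4 — deliver 0→1: n1:foll/b3/[-]
after 5 — deliver 1→0: ·
after 6 — propose(0,'p'): ·
after 7 — deliver 0→1: n1:foll/b3/[p]
after 8 — deliver 1→0: n0:lead/b3/[p]
after 9 — crash(1): n1:✗foll/b3/[p]
after 10 — recover(1): n1:foll/b3/[p]
after 11 — deliver 2→0: ·

0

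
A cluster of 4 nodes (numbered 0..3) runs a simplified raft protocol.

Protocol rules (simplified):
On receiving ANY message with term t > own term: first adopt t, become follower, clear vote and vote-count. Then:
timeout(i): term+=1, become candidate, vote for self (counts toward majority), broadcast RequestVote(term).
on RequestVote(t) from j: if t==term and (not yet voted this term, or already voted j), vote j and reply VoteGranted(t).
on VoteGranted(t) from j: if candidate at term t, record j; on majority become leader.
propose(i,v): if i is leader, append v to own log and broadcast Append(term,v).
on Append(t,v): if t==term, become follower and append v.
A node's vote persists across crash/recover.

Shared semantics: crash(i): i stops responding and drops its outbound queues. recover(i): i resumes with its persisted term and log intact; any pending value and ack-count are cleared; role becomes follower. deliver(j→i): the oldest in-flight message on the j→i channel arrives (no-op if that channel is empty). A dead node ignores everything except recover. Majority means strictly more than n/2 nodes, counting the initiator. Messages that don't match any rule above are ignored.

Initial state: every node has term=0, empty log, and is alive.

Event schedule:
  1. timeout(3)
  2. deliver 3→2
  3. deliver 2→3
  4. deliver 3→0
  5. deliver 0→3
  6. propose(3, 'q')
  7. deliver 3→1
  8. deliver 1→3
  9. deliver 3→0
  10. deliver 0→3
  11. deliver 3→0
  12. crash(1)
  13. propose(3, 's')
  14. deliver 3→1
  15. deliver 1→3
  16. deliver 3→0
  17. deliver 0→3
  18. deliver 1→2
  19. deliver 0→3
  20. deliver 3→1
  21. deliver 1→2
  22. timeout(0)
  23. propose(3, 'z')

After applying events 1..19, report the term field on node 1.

1

step 1 timeout(3): 3={cand,t=1,log=-}
step 2 deliver 3→2: 2={foll,t=1,log=-}
step 3 deliver 2→3: —
step 4 deliver 3→0: 0={foll,t=1,log=-}
step 5 deliver 0→3: 3={lead,t=1,log=-}
step 6 propose(3,'q'): 3={lead,t=1,log=q}
step 7 deliver 3→1: 1={foll,t=1,log=-}
step 8 deliver 1→3: —
step 9 deliver 3→0: 0={foll,t=1,log=q}
step 10 deliver 0→3: —
step 11 deliver 3→0: —
step 12 crash(1): 1={✗foll,t=1,log=-}
step 13 propose(3,'s'): 3={lead,t=1,log=q,s}
step 14 deliver 3→1: —
step 15 deliver 1→3: —
step 16 deliver 3→0: 0={foll,t=1,log=q,s}
step 17 deliver 0→3: —
step 18 deliver 1→2: —
step 19 deliver 0→3: —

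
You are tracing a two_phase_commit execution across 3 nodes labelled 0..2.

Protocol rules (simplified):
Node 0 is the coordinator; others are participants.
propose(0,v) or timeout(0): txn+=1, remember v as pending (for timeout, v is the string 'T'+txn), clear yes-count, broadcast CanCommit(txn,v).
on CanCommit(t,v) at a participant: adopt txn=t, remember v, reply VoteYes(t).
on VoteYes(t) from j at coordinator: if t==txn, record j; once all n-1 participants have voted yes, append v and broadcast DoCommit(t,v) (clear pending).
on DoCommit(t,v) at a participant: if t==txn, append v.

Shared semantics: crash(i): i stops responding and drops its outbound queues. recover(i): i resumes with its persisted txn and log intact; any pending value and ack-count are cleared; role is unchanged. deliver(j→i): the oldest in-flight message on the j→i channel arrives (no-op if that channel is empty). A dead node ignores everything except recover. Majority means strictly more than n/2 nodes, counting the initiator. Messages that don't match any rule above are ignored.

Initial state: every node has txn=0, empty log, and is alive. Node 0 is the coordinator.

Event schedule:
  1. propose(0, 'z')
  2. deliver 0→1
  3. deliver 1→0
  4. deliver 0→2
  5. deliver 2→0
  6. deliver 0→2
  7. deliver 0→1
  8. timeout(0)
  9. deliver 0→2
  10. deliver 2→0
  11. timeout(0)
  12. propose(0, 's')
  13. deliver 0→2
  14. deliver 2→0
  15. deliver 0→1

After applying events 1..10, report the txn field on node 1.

1. propose(0,'z'):  <0:coor t1 ->
2. deliver 0→1:  <1:part t1 ->
3. deliver 1→0:  nop
4. deliver 0→2:  <2:part t1 ->
5. deliver 2→0:  <0:coor t1 z>
6. deliver 0→2:  <2:part t1 z>
7. deliver 0→1:  <1:part t1 z>
8. timeout(0):  <0:coor t2 z>
9. deliver 0→2:  <2:part t2 z>
10. deliver 2→0:  nop

1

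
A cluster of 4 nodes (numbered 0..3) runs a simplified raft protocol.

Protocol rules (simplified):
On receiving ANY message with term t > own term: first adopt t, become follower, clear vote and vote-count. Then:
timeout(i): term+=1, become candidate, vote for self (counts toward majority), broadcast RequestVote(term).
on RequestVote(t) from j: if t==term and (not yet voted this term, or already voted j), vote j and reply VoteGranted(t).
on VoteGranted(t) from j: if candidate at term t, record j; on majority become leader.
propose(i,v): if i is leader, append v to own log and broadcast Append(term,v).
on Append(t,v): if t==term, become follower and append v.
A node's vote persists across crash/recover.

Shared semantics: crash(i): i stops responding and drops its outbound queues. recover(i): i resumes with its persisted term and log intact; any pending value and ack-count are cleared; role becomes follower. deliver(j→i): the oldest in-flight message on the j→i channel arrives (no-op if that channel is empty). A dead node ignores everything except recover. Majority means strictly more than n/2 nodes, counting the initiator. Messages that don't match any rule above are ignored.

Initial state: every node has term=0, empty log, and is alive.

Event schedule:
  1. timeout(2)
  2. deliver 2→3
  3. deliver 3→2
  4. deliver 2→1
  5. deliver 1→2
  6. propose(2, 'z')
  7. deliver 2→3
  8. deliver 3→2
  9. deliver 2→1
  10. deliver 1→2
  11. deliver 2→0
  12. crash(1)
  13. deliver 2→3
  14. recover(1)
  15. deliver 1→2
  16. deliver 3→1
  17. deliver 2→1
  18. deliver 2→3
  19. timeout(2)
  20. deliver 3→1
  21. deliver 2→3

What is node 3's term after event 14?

1

e1 timeout(2): 2[cand,t=1,-]
e2 deliver 2→3: 3[foll,t=1,-]
e3 deliver 3→2: ·
e4 deliver 2→1: 1[foll,t=1,-]
e5 deliver 1→2: 2[lead,t=1,-]
e6 propose(2,'z'): 2[lead,t=1,z]
e7 deliver 2→3: 3[foll,t=1,z]
e8 deliver 3→2: ·
e9 deliver 2→1: 1[foll,t=1,z]
e10 deliver 1→2: ·
e11 deliver 2→0: 0[foll,t=1,-]
e12 crash(1): 1[✗foll,t=1,z]
e13 deliver 2→3: ·
e14 recover(1): 1[foll,t=1,z]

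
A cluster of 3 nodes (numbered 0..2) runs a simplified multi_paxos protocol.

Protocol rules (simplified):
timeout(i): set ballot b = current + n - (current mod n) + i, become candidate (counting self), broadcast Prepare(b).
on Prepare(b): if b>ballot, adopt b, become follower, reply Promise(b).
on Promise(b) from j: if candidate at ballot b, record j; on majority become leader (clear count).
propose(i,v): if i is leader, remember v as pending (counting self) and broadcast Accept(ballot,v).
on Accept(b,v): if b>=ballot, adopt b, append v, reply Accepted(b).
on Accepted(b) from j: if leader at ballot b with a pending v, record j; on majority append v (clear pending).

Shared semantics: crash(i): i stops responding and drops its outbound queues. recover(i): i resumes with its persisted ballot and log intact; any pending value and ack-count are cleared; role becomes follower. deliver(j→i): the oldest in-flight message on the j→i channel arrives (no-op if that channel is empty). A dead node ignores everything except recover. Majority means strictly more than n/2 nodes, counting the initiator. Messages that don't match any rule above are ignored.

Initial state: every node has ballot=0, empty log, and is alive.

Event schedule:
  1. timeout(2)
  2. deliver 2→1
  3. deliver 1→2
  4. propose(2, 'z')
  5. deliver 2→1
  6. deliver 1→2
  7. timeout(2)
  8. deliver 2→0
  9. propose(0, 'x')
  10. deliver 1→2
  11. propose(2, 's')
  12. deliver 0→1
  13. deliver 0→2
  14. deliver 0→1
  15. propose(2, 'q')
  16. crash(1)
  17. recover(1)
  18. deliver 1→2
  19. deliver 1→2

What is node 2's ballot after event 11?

8

1. timeout(2):  <2:cand b5 ->
2. deliver 2→1:  <1:foll b5 ->
3. deliver 1→2:  <2:lead b5 ->
4. propose(2,'z'):  nop
5. deliver 2→1:  <1:foll b5 z>
6. deliver 1→2:  <2:lead b5 z>
7. timeout(2):  <2:cand b8 z>
8. deliver 2→0:  <0:foll b5 ->
9. propose(0,'x'):  nop
10. deliver 1→2:  nop
11. propose(2,'s'):  nop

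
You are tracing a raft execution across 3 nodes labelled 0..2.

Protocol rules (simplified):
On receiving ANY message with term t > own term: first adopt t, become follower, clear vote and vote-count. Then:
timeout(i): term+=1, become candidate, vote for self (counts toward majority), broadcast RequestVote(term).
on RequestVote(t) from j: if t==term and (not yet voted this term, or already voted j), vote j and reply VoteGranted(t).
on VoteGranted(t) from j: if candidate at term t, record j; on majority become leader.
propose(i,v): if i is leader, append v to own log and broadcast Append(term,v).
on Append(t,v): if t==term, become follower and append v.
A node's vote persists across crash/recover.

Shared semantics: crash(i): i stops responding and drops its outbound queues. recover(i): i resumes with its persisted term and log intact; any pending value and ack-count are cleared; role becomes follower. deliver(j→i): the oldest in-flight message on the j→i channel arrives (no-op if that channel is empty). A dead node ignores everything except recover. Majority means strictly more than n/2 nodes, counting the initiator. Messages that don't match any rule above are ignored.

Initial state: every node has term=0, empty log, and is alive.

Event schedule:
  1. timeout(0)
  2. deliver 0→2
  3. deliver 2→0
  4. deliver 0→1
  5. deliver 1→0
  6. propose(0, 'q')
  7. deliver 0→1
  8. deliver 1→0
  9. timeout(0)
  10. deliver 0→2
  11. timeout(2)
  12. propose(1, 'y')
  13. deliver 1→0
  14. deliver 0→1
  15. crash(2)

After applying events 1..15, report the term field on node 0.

1. timeout(0):  <0:cand t1 ->
2. deliver 0→2:  <2:foll t1 ->
3. deliver 2→0:  <0:lead t1 ->
4. deliver 0→1:  <1:foll t1 ->
5. deliver 1→0:  nop
6. propose(0,'q'):  <0:lead t1 q>
7. deliver 0→1:  <1:foll t1 q>
8. deliver 1→0:  nop
9. timeout(0):  <0:cand t2 q>
10. deliver 0→2:  <2:foll t1 q>
11. timeout(2):  <2:cand t2 q>
12. propose(1,'y'):  nop
13. deliver 1→0:  nop
14. deliver 0→1:  <1:foll t2 q>
15. crash(2):  <2:✗cand t2 q>

2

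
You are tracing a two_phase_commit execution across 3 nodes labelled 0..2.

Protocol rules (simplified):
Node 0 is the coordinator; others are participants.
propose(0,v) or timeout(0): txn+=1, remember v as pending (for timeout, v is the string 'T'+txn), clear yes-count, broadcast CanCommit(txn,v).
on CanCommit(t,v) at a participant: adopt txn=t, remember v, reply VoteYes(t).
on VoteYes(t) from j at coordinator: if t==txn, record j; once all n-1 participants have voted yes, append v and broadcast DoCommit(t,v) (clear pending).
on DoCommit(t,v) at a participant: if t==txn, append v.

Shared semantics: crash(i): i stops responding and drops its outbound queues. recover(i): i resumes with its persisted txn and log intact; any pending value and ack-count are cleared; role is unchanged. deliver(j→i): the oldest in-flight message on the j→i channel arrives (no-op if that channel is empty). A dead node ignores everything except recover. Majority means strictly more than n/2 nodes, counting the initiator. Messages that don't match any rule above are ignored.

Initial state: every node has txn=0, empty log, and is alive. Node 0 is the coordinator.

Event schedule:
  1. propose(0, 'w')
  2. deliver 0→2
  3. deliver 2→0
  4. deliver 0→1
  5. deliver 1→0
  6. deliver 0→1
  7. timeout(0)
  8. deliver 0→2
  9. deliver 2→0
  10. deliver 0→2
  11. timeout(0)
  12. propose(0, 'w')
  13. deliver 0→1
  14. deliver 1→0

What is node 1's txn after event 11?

1

step 1 propose(0,'w'): 0={coor,t=1,log=-}
step 2 deliver 0→2: 2={part,t=1,log=-}
step 3 deliver 2→0: —
step 4 deliver 0→1: 1={part,t=1,log=-}
step 5 deliver 1→0: 0={coor,t=1,log=w}
step 6 deliver 0→1: 1={part,t=1,log=w}
step 7 timeout(0): 0={coor,t=2,log=w}
step 8 deliver 0→2: 2={part,t=1,log=w}
step 9 deliver 2→0: —
step 10 deliver 0→2: 2={part,t=2,log=w}
step 11 timeout(0): 0={coor,t=3,log=w}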